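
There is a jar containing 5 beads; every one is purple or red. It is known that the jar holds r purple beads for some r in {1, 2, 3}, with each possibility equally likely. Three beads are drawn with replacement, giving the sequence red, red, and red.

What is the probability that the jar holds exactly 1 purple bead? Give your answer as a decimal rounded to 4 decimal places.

0.6465

The likelihood of the observed sequence under each hypothesis: P(data | r = 1) = (4/5)(4/5)(4/5) = 64/125; P(data | r = 2) = (3/5)(3/5)(3/5) = 27/125; P(data | r = 3) = (2/5)(2/5)(2/5) = 8/125.
Weighting by the prior gives 1/3 · 64/125 = 64/375, 1/3 · 27/125 = 9/125, 1/3 · 8/125 = 8/375; summing to 33/125.
By Bayes' rule, P(r = 1 | data) = (64/375) / (33/125) = 64/99.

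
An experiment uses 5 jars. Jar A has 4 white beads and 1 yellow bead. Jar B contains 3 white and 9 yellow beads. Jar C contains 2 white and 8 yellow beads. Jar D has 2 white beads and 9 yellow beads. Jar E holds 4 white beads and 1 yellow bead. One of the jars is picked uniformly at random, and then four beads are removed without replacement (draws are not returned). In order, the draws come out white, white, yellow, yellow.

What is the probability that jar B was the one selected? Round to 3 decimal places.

The likelihood of the observed sequence under each hypothesis: P(data | jar A) = (4/5)(3/4)(1/3)(0/2) = 0; P(data | jar B) = (3/12)(2/11)(9/10)(8/9) = 0.036364; P(data | jar C) = (2/10)(1/9)(8/8)(7/7) = 0.022222; P(data | jar D) = (2/11)(1/10)(9/9)(8/8) = 0.018182; P(data | jar E) = (4/5)(3/4)(1/3)(0/2) = 0.
Multiplying each by its prior: 1/5 · 0 = 0, 1/5 · 0.036364 = 0.0072727, 1/5 · 0.022222 = 0.0044444, 1/5 · 0.018182 = 0.0036364, 1/5 · 0 = 0; summing to 0.015354.
Therefore the posterior P(jar B | data) = (0.0072727) / (0.015354) = 0.47368.

0.474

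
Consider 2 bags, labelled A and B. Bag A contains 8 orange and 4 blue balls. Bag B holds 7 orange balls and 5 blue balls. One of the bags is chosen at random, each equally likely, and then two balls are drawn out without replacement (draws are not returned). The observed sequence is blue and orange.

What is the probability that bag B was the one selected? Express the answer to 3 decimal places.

0.522

Compute the likelihood of the observed sequence for each case: P(data | bag A) = (4/12)(8/11) = 8/33; P(data | bag B) = (5/12)(7/11) = 35/132.
The prior-weighted likelihoods are 1/2 · 8/33 = 4/33, 1/2 · 35/132 = 35/264; these sum to 67/264.
Therefore the posterior P(bag B | data) = (35/264) / (67/264) = 35/67.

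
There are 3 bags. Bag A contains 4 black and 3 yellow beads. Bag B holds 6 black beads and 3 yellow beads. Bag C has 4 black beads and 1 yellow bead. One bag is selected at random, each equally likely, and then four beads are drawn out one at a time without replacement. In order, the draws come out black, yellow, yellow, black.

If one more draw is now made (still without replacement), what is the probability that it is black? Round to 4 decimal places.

The likelihood of the observed sequence under each hypothesis: P(data | bag A) = (4/7)(3/6)(2/5)(3/4) = 0.085714; P(data | bag B) = (6/9)(3/8)(2/7)(5/6) = 0.059524; P(data | bag C) = (4/5)(1/4)(0/3) = 0.
The prior-weighted likelihoods are 1/3 · 0.085714 = 0.028571, 1/3 · 0.059524 = 0.019841, 1/3 · 0 = 0; summing to 0.048413.
Dividing through by the total gives posterior P(bag A | data) = 0.59016, P(bag B | data) = 0.40984, P(bag C | data) = 0.
The predictive probability is P(black next | data) = (2/3)(0.59016) + (4/5)(0.40984) = 0.72131.

0.7213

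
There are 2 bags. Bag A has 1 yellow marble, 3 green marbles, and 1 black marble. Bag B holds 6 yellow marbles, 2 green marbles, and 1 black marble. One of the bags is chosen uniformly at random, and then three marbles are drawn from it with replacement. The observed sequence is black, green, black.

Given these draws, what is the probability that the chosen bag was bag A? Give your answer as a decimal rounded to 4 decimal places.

Under each hypothesis, the probability of the observed sequence is: P(data | bag A) = (1/5)(3/5)(1/5) = 0.024; P(data | bag B) = (1/9)(2/9)(1/9) = 0.0027435.
Multiplying each by its prior: 1/2 · 0.024 = 0.012, 1/2 · 0.0027435 = 0.0013717; with total 0.013372.
So P(bag A | data) = (0.012) / (0.013372) = 0.89741.

0.8974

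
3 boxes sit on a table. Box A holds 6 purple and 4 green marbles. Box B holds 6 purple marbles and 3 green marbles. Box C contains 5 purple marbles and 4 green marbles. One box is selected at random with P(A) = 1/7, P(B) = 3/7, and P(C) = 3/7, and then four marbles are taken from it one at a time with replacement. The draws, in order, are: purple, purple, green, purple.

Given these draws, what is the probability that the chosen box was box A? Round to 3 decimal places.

0.141

Compute the likelihood of the observed sequence for each case: P(data | box A) = (6/10)(6/10)(4/10)(6/10) = 0.0864; P(data | box B) = (6/9)(6/9)(3/9)(6/9) = 0.098765; P(data | box C) = (5/9)(5/9)(4/9)(5/9) = 0.076208.
Multiplying each by its prior: 1/7 · 0.0864 = 0.012343, 3/7 · 0.098765 = 0.042328, 3/7 · 0.076208 = 0.032661; with total 0.087331.
Therefore the posterior P(box A | data) = (0.012343) / (0.087331) = 0.14133.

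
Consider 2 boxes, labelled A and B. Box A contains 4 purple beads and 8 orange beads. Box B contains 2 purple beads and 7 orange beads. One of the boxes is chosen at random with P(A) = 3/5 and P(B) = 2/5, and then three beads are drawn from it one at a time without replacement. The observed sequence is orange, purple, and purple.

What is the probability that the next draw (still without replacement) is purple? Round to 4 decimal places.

For each hypothesis, P(data | H) works out to: P(data | box A) = (8/12)(4/11)(3/10) = 0.072727; P(data | box B) = (7/9)(2/8)(1/7) = 0.027778.
Multiplying each by its prior: 3/5 · 0.072727 = 0.043636, 2/5 · 0.027778 = 0.011111; with total 0.054747.
Dividing through by the total gives posterior P(box A | data) = 0.79705, P(box B | data) = 0.20295.
The predictive probability is P(purple next | data) = (2/9)(0.79705) + (0)(0.20295) = 0.17712.

0.1771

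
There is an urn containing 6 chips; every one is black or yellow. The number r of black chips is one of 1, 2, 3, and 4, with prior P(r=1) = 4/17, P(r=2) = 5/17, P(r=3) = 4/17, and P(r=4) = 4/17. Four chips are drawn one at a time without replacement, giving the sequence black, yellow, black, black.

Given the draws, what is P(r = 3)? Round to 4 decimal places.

0.2727

Under each hypothesis, the probability of the observed sequence is: P(data | r = 1) = (1/6)(5/5)(0/4) = 0; P(data | r = 2) = (2/6)(4/5)(1/4)(0/3) = 0; P(data | r = 3) = (3/6)(3/5)(2/4)(1/3) = 1/20; P(data | r = 4) = (4/6)(2/5)(3/4)(2/3) = 2/15.
Multiplying each by its prior: 4/17 · 0 = 0, 5/17 · 0 = 0, 4/17 · 1/20 = 1/85, 4/17 · 2/15 = 8/255; summing to 11/255.
By Bayes' rule, P(r = 3 | data) = (1/85) / (11/255) = 3/11.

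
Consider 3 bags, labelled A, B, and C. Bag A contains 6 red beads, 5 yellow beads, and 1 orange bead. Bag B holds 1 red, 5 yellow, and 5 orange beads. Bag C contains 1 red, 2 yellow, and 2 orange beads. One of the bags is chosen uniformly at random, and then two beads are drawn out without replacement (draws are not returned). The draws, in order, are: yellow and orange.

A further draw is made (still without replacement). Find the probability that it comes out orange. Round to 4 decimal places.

For each hypothesis, P(data | H) works out to: P(data | bag A) = (5/12)(1/11) = 0.037879; P(data | bag B) = (5/11)(5/10) = 0.22727; P(data | bag C) = (2/5)(2/4) = 0.2.
Multiplying each by its prior: 1/3 · 0.037879 = 0.012626, 1/3 · 0.22727 = 0.075758, 1/3 · 0.2 = 0.066667; summing to 0.15505.
Dividing through by the total gives posterior P(bag A | data) = 0.081433, P(bag B | data) = 0.4886, P(bag C | data) = 0.42997.
Averaging over the posterior, P(orange next | data) = (0)(0.081433) + (4/9)(0.4886) + (1/3)(0.42997) = 0.36048.

0.3605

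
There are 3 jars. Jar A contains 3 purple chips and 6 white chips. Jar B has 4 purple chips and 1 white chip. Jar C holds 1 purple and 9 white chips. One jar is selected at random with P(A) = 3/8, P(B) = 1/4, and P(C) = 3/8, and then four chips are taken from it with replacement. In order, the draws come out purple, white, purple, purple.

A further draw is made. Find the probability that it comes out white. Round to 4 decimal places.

0.3295

Compute the likelihood of the observed sequence for each case: P(data | jar A) = (3/9)(6/9)(3/9)(3/9) = 0.024691; P(data | jar B) = (4/5)(1/5)(4/5)(4/5) = 0.1024; P(data | jar C) = (1/10)(9/10)(1/10)(1/10) = 0.0009.
Weighting by the prior gives 3/8 · 0.024691 = 0.0092593, 1/4 · 0.1024 = 0.0256, 3/8 · 0.0009 = 0.0003375; summing to 0.035197.
Normalising, the posterior is P(jar A | data) = 0.26307, P(jar B | data) = 0.72734, P(jar C | data) = 0.009589.
So P(white next | data) = Σ P(white next | H) P(H | data) = (2/3)(0.26307) + (1/5)(0.72734) + (9/10)(0.009589) = 0.32948.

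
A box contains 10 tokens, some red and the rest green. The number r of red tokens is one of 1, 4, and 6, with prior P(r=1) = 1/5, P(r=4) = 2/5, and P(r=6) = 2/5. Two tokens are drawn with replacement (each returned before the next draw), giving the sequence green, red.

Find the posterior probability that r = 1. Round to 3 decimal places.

For each hypothesis, P(data | H) works out to: P(data | r = 1) = (9/10)(1/10) = 9/100; P(data | r = 4) = (6/10)(4/10) = 6/25; P(data | r = 6) = (4/10)(6/10) = 6/25.
Weighting by the prior gives 1/5 · 9/100 = 9/500, 2/5 · 6/25 = 12/125, 2/5 · 6/25 = 12/125; with total 21/100.
By Bayes' rule, P(r = 1 | data) = (9/500) / (21/100) = 3/35.

0.086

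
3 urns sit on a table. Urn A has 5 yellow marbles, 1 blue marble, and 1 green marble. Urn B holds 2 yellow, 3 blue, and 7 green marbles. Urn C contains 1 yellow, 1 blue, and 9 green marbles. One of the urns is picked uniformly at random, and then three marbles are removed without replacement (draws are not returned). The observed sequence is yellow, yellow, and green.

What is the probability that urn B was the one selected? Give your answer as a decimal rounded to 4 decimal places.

Under each hypothesis, the probability of the observed sequence is: P(data | urn A) = (5/7)(4/6)(1/5) = 0.095238; P(data | urn B) = (2/12)(1/11)(7/10) = 0.010606; P(data | urn C) = (1/11)(0/10) = 0.
Multiplying each by its prior: 1/3 · 0.095238 = 0.031746, 1/3 · 0.010606 = 0.0035354, 1/3 · 0 = 0; with total 0.035281.
Hence P(urn B | data) = (0.0035354) / (0.035281) = 0.1002.

0.1002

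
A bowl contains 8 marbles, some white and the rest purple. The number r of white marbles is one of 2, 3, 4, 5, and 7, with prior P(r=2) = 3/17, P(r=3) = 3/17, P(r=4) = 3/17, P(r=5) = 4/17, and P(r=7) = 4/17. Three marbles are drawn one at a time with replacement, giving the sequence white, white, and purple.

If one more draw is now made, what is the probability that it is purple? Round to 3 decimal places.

Under each hypothesis, the probability of the observed sequence is: P(data | r = 2) = (2/8)(2/8)(6/8) = 0.046875; P(data | r = 3) = (3/8)(3/8)(5/8) = 0.087891; P(data | r = 4) = (4/8)(4/8)(4/8) = 0.125; P(data | r = 5) = (5/8)(5/8)(3/8) = 0.14648; P(data | r = 7) = (7/8)(7/8)(1/8) = 0.095703.
Multiplying each by its prior: 3/17 · 0.046875 = 0.0082721, 3/17 · 0.087891 = 0.01551, 3/17 · 0.125 = 0.022059, 4/17 · 0.14648 = 0.034467, 4/17 · 0.095703 = 0.022518; these sum to 0.10283.
Normalising, the posterior is P(r = 2 | data) = 0.080447, P(r = 3 | data) = 0.15084, P(r = 4 | data) = 0.21453, P(r = 5 | data) = 0.3352, P(r = 7 | data) = 0.21899.
The predictive probability is P(purple next | data) = (3/4)(0.080447) + (5/8)(0.15084) + (1/2)(0.21453) + (3/8)(0.3352) + (1/8)(0.21899) = 0.41494.

0.415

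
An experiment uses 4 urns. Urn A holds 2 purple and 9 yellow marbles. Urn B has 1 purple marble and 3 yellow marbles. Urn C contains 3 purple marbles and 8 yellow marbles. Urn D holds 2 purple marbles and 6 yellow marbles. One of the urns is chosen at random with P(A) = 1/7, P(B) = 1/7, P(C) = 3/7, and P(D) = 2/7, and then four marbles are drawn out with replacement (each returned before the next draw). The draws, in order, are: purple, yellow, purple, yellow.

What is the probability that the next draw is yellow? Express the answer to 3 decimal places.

Under each hypothesis, the probability of the observed sequence is: P(data | urn A) = (2/11)(9/11)(2/11)(9/11) = 0.02213; P(data | urn B) = (1/4)(3/4)(1/4)(3/4) = 0.035156; P(data | urn C) = (3/11)(8/11)(3/11)(8/11) = 0.039342; P(data | urn D) = (2/8)(6/8)(2/8)(6/8) = 0.035156.
Weighting by the prior gives 1/7 · 0.02213 = 0.0031614, 1/7 · 0.035156 = 0.0050223, 3/7 · 0.039342 = 0.016861, 2/7 · 0.035156 = 0.010045; with total 0.035089.
The posterior is then P(urn A | data) = 0.090096, P(urn B | data) = 0.14313, P(urn C | data) = 0.48051, P(urn D | data) = 0.28626.
The predictive probability is P(yellow next | data) = (9/11)(0.090096) + (3/4)(0.14313) + (8/11)(0.48051) + (3/4)(0.28626) = 0.74522.

0.745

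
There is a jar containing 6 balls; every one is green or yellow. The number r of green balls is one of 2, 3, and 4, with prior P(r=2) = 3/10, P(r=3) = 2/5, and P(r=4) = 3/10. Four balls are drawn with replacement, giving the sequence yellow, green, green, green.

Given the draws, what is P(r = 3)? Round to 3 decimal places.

0.403

For each hypothesis, P(data | H) works out to: P(data | r = 2) = (4/6)(2/6)(2/6)(2/6) = 0.024691; P(data | r = 3) = (3/6)(3/6)(3/6)(3/6) = 0.0625; P(data | r = 4) = (2/6)(4/6)(4/6)(4/6) = 0.098765.
The prior-weighted likelihoods are 3/10 · 0.024691 = 0.0074074, 2/5 · 0.0625 = 0.025, 3/10 · 0.098765 = 0.02963; these sum to 0.062037.
So P(r = 3 | data) = (0.025) / (0.062037) = 0.40299.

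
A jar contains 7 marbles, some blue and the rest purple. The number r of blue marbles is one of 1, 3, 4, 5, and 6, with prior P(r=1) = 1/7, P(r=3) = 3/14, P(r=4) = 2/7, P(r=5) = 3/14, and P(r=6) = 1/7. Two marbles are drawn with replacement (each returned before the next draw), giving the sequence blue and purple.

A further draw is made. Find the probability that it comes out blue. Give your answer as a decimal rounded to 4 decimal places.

Under each hypothesis, the probability of the observed sequence is: P(data | r = 1) = (1/7)(6/7) = 6/49; P(data | r = 3) = (3/7)(4/7) = 12/49; P(data | r = 4) = (4/7)(3/7) = 12/49; P(data | r = 5) = (5/7)(2/7) = 10/49; P(data | r = 6) = (6/7)(1/7) = 6/49.
The prior-weighted likelihoods are 1/7 · 6/49 = 6/343, 3/14 · 12/49 = 18/343, 2/7 · 12/49 = 24/343, 3/14 · 10/49 = 15/343, 1/7 · 6/49 = 6/343; these sum to 69/343.
Normalising, the posterior is P(r = 1 | data) = 2/23, P(r = 3 | data) = 6/23, P(r = 4 | data) = 8/23, P(r = 5 | data) = 5/23, P(r = 6 | data) = 2/23.
So P(blue next | data) = Σ P(blue next | H) P(H | data) = (1/7)(2/23) + (3/7)(6/23) + (4/7)(8/23) + (5/7)(5/23) + (6/7)(2/23) = 89/161.

0.5528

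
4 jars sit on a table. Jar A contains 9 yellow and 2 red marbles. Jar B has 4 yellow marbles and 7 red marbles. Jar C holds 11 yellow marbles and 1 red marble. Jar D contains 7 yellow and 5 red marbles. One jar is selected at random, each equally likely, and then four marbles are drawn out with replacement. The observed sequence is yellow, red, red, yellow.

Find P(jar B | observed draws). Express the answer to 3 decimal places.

0.381

For each hypothesis, P(data | H) works out to: P(data | jar A) = (9/11)(2/11)(2/11)(9/11) = 0.02213; P(data | jar B) = (4/11)(7/11)(7/11)(4/11) = 0.053548; P(data | jar C) = (11/12)(1/12)(1/12)(11/12) = 0.0058353; P(data | jar D) = (7/12)(5/12)(5/12)(7/12) = 0.059076.
Weighting by the prior gives 1/4 · 0.02213 = 0.0055324, 1/4 · 0.053548 = 0.013387, 1/4 · 0.0058353 = 0.0014588, 1/4 · 0.059076 = 0.014769; with total 0.035147.
By Bayes' rule, P(jar B | data) = (0.013387) / (0.035147) = 0.38088.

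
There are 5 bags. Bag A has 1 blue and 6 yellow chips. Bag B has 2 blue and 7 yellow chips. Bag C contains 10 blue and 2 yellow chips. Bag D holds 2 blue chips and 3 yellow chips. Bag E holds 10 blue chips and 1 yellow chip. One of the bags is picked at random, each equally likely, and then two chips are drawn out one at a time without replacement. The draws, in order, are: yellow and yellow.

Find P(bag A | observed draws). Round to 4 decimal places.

Under each hypothesis, the probability of the observed sequence is: P(data | bag A) = (6/7)(5/6) = 0.71429; P(data | bag B) = (7/9)(6/8) = 0.58333; P(data | bag C) = (2/12)(1/11) = 0.015152; P(data | bag D) = (3/5)(2/4) = 0.3; P(data | bag E) = (1/11)(0/10) = 0.
Multiplying each by its prior: 1/5 · 0.71429 = 0.14286, 1/5 · 0.58333 = 0.11667, 1/5 · 0.015152 = 0.0030303, 1/5 · 0.3 = 0.06, 1/5 · 0 = 0; these sum to 0.32255.
By Bayes' rule, P(bag A | data) = (0.14286) / (0.32255) = 0.44289.

0.4429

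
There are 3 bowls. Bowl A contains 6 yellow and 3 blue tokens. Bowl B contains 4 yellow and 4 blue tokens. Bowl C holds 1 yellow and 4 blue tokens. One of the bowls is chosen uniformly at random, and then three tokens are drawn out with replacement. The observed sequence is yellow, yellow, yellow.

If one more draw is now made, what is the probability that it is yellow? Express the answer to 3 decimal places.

For each hypothesis, P(data | H) works out to: P(data | bowl A) = (6/9)(6/9)(6/9) = 0.2963; P(data | bowl B) = (4/8)(4/8)(4/8) = 0.125; P(data | bowl C) = (1/5)(1/5)(1/5) = 0.008.
The prior-weighted likelihoods are 1/3 · 0.2963 = 0.098765, 1/3 · 0.125 = 0.041667, 1/3 · 0.008 = 0.0026667; these sum to 0.1431.
The posterior is then P(bowl A | data) = 0.69019, P(bowl B | data) = 0.29117, P(bowl C | data) = 0.018635.
So P(yellow next | data) = Σ P(yellow next | H) P(H | data) = (2/3)(0.69019) + (1/2)(0.29117) + (1/5)(0.018635) = 0.60944.

0.609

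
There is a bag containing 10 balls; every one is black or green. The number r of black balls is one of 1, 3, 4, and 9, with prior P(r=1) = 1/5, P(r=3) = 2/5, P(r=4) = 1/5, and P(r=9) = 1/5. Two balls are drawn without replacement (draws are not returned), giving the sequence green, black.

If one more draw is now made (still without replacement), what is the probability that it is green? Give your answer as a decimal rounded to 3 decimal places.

Compute the likelihood of the observed sequence for each case: P(data | r = 1) = (9/10)(1/9) = 1/10; P(data | r = 3) = (7/10)(3/9) = 7/30; P(data | r = 4) = (6/10)(4/9) = 4/15; P(data | r = 9) = (1/10)(9/9) = 1/10.
Weighting by the prior gives 1/5 · 1/10 = 1/50, 2/5 · 7/30 = 7/75, 1/5 · 4/15 = 4/75, 1/5 · 1/10 = 1/50; with total 14/75.
Normalising, the posterior is P(r = 1 | data) = 3/28, P(r = 3 | data) = 1/2, P(r = 4 | data) = 2/7, P(r = 9 | data) = 3/28.
The predictive probability is P(green next | data) = (1)(3/28) + (3/4)(1/2) + (5/8)(2/7) + (0)(3/28) = 37/56.

0.661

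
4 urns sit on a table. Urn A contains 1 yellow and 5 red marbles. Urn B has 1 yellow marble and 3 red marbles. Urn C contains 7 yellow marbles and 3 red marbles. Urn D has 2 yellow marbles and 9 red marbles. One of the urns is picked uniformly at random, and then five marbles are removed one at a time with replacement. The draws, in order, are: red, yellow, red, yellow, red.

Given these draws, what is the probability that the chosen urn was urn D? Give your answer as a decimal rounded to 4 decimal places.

For each hypothesis, P(data | H) works out to: P(data | urn A) = (5/6)(1/6)(5/6)(1/6)(5/6) = 0.016075; P(data | urn B) = (3/4)(1/4)(3/4)(1/4)(3/4) = 0.026367; P(data | urn C) = (3/10)(7/10)(3/10)(7/10)(3/10) = 0.01323; P(data | urn D) = (9/11)(2/11)(9/11)(2/11)(9/11) = 0.018106.
Multiplying each by its prior: 1/4 · 0.016075 = 0.0040188, 1/4 · 0.026367 = 0.0065918, 1/4 · 0.01323 = 0.0033075, 1/4 · 0.018106 = 0.0045265; with total 0.018445.
By Bayes' rule, P(urn D | data) = (0.0045265) / (0.018445) = 0.24541.

0.2454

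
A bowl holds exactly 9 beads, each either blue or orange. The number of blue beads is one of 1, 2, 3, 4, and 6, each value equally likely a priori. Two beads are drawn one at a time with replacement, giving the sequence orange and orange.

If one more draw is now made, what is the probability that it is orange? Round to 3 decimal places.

Compute the likelihood of the observed sequence for each case: P(data | r = 1) = (8/9)(8/9) = 64/81; P(data | r = 2) = (7/9)(7/9) = 49/81; P(data | r = 3) = (6/9)(6/9) = 4/9; P(data | r = 4) = (5/9)(5/9) = 25/81; P(data | r = 6) = (3/9)(3/9) = 1/9.
Multiplying each by its prior: 1/5 · 64/81 = 64/405, 1/5 · 49/81 = 49/405, 1/5 · 4/9 = 4/45, 1/5 · 25/81 = 5/81, 1/5 · 1/9 = 1/45; these sum to 61/135.
The posterior is then P(r = 1 | data) = 0.34973, P(r = 2 | data) = 0.26776, P(r = 3 | data) = 0.19672, P(r = 4 | data) = 0.13661, P(r = 6 | data) = 0.04918.
Averaging over the posterior, P(orange next | data) = (8/9)(0.34973) + (7/9)(0.26776) + (2/3)(0.19672) + (5/9)(0.13661) + (1/3)(0.04918) = 0.74256.

0.743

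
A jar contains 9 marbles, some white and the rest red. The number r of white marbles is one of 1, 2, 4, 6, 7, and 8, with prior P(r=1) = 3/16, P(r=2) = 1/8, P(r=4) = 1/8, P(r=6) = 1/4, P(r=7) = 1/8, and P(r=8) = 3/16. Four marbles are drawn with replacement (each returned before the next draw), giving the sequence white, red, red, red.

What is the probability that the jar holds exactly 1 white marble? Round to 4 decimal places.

0.3274

For each hypothesis, P(data | H) works out to: P(data | r = 1) = (1/9)(8/9)(8/9)(8/9) = 0.078037; P(data | r = 2) = (2/9)(7/9)(7/9)(7/9) = 0.10456; P(data | r = 4) = (4/9)(5/9)(5/9)(5/9) = 0.076208; P(data | r = 6) = (6/9)(3/9)(3/9)(3/9) = 0.024691; P(data | r = 7) = (7/9)(2/9)(2/9)(2/9) = 0.0085353; P(data | r = 8) = (8/9)(1/9)(1/9)(1/9) = 0.0012193.
Weighting by the prior gives 3/16 · 0.078037 = 0.014632, 1/8 · 0.10456 = 0.01307, 1/8 · 0.076208 = 0.009526, 1/4 · 0.024691 = 0.0061728, 1/8 · 0.0085353 = 0.0010669, 3/16 · 0.0012193 = 0.00022862; with total 0.044696.
So P(r = 1 | data) = (0.014632) / (0.044696) = 0.32737.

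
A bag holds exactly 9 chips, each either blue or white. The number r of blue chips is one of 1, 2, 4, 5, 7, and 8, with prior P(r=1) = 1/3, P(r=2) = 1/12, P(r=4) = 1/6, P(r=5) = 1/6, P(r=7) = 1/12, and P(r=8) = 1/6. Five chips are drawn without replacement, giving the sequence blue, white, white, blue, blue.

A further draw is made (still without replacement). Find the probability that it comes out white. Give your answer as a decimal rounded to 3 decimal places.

For each hypothesis, P(data | H) works out to: P(data | r = 1) = (1/9)(8/8)(7/7)(0/6) = 0; P(data | r = 2) = (2/9)(7/8)(6/7)(1/6)(0/5) = 0; P(data | r = 4) = (4/9)(5/8)(4/7)(3/6)(2/5) = 0.031746; P(data | r = 5) = (5/9)(4/8)(3/7)(4/6)(3/5) = 0.047619; P(data | r = 7) = (7/9)(2/8)(1/7)(6/6)(5/5) = 0.027778; P(data | r = 8) = (8/9)(1/8)(0/7) = 0.
Weighting by the prior gives 1/3 · 0 = 0, 1/12 · 0 = 0, 1/6 · 0.031746 = 0.005291, 1/6 · 0.047619 = 0.0079365, 1/12 · 0.027778 = 0.0023148, 1/6 · 0 = 0; summing to 0.015542.
The posterior is then P(r = 1 | data) = 0, P(r = 2 | data) = 0, P(r = 4 | data) = 0.34043, P(r = 5 | data) = 0.51064, P(r = 7 | data) = 0.14894, P(r = 8 | data) = 0.
So P(white next | data) = Σ P(white next | H) P(H | data) = (3/4)(0.34043) + (1/2)(0.51064) + (0)(0.14894) = 0.51064.

0.511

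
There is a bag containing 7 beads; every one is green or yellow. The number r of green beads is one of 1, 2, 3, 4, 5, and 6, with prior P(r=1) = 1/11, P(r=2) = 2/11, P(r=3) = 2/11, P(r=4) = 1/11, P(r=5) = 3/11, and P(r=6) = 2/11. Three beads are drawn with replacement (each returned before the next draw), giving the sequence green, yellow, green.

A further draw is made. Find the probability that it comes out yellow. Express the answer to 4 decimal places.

Compute the likelihood of the observed sequence for each case: P(data | r = 1) = (1/7)(6/7)(1/7) = 0.017493; P(data | r = 2) = (2/7)(5/7)(2/7) = 0.058309; P(data | r = 3) = (3/7)(4/7)(3/7) = 0.10496; P(data | r = 4) = (4/7)(3/7)(4/7) = 0.13994; P(data | r = 5) = (5/7)(2/7)(5/7) = 0.14577; P(data | r = 6) = (6/7)(1/7)(6/7) = 0.10496.
The prior-weighted likelihoods are 1/11 · 0.017493 = 0.0015902, 2/11 · 0.058309 = 0.010602, 2/11 · 0.10496 = 0.019083, 1/11 · 0.13994 = 0.012722, 3/11 · 0.14577 = 0.039756, 2/11 · 0.10496 = 0.019083; with total 0.10284.
The posterior is then P(r = 1 | data) = 0.015464, P(r = 2 | data) = 0.10309, P(r = 3 | data) = 0.18557, P(r = 4 | data) = 0.12371, P(r = 5 | data) = 0.3866, P(r = 6 | data) = 0.18557.
So P(yellow next | data) = Σ P(yellow next | H) P(H | data) = (6/7)(0.015464) + (5/7)(0.10309) + (4/7)(0.18557) + (3/7)(0.12371) + (2/7)(0.3866) + (1/7)(0.18557) = 0.38292.

0.3829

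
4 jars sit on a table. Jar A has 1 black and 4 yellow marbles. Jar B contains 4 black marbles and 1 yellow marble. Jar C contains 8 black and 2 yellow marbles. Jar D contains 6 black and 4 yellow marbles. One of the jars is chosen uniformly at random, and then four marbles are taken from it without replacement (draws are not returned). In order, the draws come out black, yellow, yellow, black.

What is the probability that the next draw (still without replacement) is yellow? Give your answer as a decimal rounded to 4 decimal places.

0.2542

For each hypothesis, P(data | H) works out to: P(data | jar A) = (1/5)(4/4)(3/3)(0/2) = 0; P(data | jar B) = (4/5)(1/4)(0/3) = 0; P(data | jar C) = (8/10)(2/9)(1/8)(7/7) = 0.022222; P(data | jar D) = (6/10)(4/9)(3/8)(5/7) = 0.071429.
Weighting by the prior gives 1/4 · 0 = 0, 1/4 · 0 = 0, 1/4 · 0.022222 = 0.0055556, 1/4 · 0.071429 = 0.017857; summing to 0.023413.
Dividing through by the total gives posterior P(jar A | data) = 0, P(jar B | data) = 0, P(jar C | data) = 0.23729, P(jar D | data) = 0.76271.
Averaging over the posterior, P(yellow next | data) = (0)(0.23729) + (1/3)(0.76271) = 0.25424.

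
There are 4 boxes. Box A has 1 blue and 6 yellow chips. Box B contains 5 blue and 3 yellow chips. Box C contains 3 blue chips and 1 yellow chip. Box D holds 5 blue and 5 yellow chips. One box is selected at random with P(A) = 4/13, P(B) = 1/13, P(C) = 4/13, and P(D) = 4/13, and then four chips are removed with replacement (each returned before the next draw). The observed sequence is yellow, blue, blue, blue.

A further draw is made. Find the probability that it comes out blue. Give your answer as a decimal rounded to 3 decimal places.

0.647

The likelihood of the observed sequence under each hypothesis: P(data | box A) = (6/7)(1/7)(1/7)(1/7) = 0.002499; P(data | box B) = (3/8)(5/8)(5/8)(5/8) = 0.091553; P(data | box C) = (1/4)(3/4)(3/4)(3/4) = 0.10547; P(data | box D) = (5/10)(5/10)(5/10)(5/10) = 0.0625.
Multiplying each by its prior: 4/13 · 0.002499 = 0.00076891, 1/13 · 0.091553 = 0.0070425, 4/13 · 0.10547 = 0.032452, 4/13 · 0.0625 = 0.019231; with total 0.059494.
Dividing through by the total gives posterior P(box A | data) = 0.012924, P(box B | data) = 0.11837, P(box C | data) = 0.54546, P(box D | data) = 0.32324.
Averaging over the posterior, P(blue next | data) = (1/7)(0.012924) + (5/8)(0.11837) + (3/4)(0.54546) + (1/2)(0.32324) = 0.64655.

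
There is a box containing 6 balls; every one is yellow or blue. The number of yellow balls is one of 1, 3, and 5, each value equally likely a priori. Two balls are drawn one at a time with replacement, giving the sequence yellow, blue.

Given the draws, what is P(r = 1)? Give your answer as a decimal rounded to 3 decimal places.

The likelihood of the observed sequence under each hypothesis: P(data | r = 1) = (1/6)(5/6) = 5/36; P(data | r = 3) = (3/6)(3/6) = 1/4; P(data | r = 5) = (5/6)(1/6) = 5/36.
Multiplying each by its prior: 1/3 · 5/36 = 5/108, 1/3 · 1/4 = 1/12, 1/3 · 5/36 = 5/108; with total 19/108.
Therefore the posterior P(r = 1 | data) = (5/108) / (19/108) = 5/19.

0.263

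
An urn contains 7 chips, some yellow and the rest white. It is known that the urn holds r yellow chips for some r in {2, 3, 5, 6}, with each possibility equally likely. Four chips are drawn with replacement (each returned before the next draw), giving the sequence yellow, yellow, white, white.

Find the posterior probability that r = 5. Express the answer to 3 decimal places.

For each hypothesis, P(data | H) works out to: P(data | r = 2) = (2/7)(2/7)(5/7)(5/7) = 0.041649; P(data | r = 3) = (3/7)(3/7)(4/7)(4/7) = 0.059975; P(data | r = 5) = (5/7)(5/7)(2/7)(2/7) = 0.041649; P(data | r = 6) = (6/7)(6/7)(1/7)(1/7) = 0.014994.
Multiplying each by its prior: 1/4 · 0.041649 = 0.010412, 1/4 · 0.059975 = 0.014994, 1/4 · 0.041649 = 0.010412, 1/4 · 0.014994 = 0.0037484; with total 0.039567.
So P(r = 5 | data) = (0.010412) / (0.039567) = 0.26316.

0.263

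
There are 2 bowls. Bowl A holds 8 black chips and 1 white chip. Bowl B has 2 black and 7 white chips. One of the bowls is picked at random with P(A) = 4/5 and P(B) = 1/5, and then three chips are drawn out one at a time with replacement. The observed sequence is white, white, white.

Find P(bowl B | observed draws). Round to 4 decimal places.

0.9885

The likelihood of the observed sequence under each hypothesis: P(data | bowl A) = (1/9)(1/9)(1/9) = 0.0013717; P(data | bowl B) = (7/9)(7/9)(7/9) = 0.47051.
Weighting by the prior gives 4/5 · 0.0013717 = 0.0010974, 1/5 · 0.47051 = 0.094102; with total 0.095199.
Therefore the posterior P(bowl B | data) = (0.094102) / (0.095199) = 0.98847.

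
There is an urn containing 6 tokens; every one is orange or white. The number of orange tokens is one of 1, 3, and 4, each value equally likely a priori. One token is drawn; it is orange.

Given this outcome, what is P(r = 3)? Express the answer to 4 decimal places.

Under each hypothesis, the probability of this draw is: P(data | r = 1) = (1/6) = 1/6; P(data | r = 3) = (3/6) = 1/2; P(data | r = 4) = (4/6) = 2/3.
Multiplying each by its prior: 1/3 · 1/6 = 1/18, 1/3 · 1/2 = 1/6, 1/3 · 2/3 = 2/9; with total 4/9.
Therefore the posterior P(r = 3 | data) = (1/6) / (4/9) = 3/8.

0.3750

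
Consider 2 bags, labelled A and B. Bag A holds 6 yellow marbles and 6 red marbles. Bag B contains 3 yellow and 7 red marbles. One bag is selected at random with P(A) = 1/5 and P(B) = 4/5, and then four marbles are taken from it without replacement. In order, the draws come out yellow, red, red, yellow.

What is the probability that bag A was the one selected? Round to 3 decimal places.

For each hypothesis, P(data | H) works out to: P(data | bag A) = (6/12)(6/11)(5/10)(5/9) = 0.075758; P(data | bag B) = (3/10)(7/9)(6/8)(2/7) = 0.05.
Weighting by the prior gives 1/5 · 0.075758 = 0.015152, 4/5 · 0.05 = 0.04; with total 0.055152.
By Bayes' rule, P(bag A | data) = (0.015152) / (0.055152) = 0.27473.

0.275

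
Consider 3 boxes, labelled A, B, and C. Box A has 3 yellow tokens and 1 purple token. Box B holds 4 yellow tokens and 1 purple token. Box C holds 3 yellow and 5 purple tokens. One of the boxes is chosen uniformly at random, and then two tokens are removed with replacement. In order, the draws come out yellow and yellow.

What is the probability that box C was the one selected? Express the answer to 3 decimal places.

0.105

Under each hypothesis, the probability of the observed sequence is: P(data | box A) = (3/4)(3/4) = 0.5625; P(data | box B) = (4/5)(4/5) = 0.64; P(data | box C) = (3/8)(3/8) = 0.14062.
Multiplying each by its prior: 1/3 · 0.5625 = 0.1875, 1/3 · 0.64 = 0.21333, 1/3 · 0.14062 = 0.046875; with total 0.44771.
Hence P(box C | data) = (0.046875) / (0.44771) = 0.1047.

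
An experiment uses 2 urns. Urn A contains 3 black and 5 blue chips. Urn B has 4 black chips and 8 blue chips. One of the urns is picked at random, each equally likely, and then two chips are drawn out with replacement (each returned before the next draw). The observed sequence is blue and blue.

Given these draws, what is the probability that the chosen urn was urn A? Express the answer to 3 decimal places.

0.468

The likelihood of the observed sequence under each hypothesis: P(data | urn A) = (5/8)(5/8) = 0.39062; P(data | urn B) = (8/12)(8/12) = 0.44444.
Weighting by the prior gives 1/2 · 0.39062 = 0.19531, 1/2 · 0.44444 = 0.22222; summing to 0.41753.
Hence P(urn A | data) = (0.19531) / (0.41753) = 0.46778.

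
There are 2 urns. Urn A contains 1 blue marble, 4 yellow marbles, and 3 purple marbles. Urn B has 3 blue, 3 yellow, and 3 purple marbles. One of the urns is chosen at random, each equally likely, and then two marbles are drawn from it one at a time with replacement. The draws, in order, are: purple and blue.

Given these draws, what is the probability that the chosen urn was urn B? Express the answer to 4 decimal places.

0.7033

Compute the likelihood of the observed sequence for each case: P(data | urn A) = (3/8)(1/8) = 0.046875; P(data | urn B) = (3/9)(3/9) = 0.11111.
Multiplying each by its prior: 1/2 · 0.046875 = 0.023438, 1/2 · 0.11111 = 0.055556; these sum to 0.078993.
So P(urn B | data) = (0.055556) / (0.078993) = 0.7033.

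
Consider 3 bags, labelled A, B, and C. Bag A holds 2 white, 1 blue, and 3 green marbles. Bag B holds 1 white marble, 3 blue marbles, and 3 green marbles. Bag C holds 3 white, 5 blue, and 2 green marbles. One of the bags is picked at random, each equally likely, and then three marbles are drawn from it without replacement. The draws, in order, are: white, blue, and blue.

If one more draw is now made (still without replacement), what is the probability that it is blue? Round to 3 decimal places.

Compute the likelihood of the observed sequence for each case: P(data | bag A) = (2/6)(1/5)(0/4) = 0; P(data | bag B) = (1/7)(3/6)(2/5) = 0.028571; P(data | bag C) = (3/10)(5/9)(4/8) = 0.083333.
The prior-weighted likelihoods are 1/3 · 0 = 0, 1/3 · 0.028571 = 0.0095238, 1/3 · 0.083333 = 0.027778; these sum to 0.037302.
Normalising, the posterior is P(bag A | data) = 0, P(bag B | data) = 0.25532, P(bag C | data) = 0.74468.
So P(blue next | data) = Σ P(blue next | H) P(H | data) = (1/4)(0.25532) + (3/7)(0.74468) = 0.38298.

0.383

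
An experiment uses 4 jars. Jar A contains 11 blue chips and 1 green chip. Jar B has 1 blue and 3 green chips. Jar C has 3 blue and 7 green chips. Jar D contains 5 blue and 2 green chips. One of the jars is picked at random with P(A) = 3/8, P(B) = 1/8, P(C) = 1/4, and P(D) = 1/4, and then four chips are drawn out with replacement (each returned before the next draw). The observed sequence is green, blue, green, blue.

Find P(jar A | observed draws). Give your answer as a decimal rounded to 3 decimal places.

0.078

The likelihood of the observed sequence under each hypothesis: P(data | jar A) = (1/12)(11/12)(1/12)(11/12) = 0.0058353; P(data | jar B) = (3/4)(1/4)(3/4)(1/4) = 0.035156; P(data | jar C) = (7/10)(3/10)(7/10)(3/10) = 0.0441; P(data | jar D) = (2/7)(5/7)(2/7)(5/7) = 0.041649.
Weighting by the prior gives 3/8 · 0.0058353 = 0.0021882, 1/8 · 0.035156 = 0.0043945, 1/4 · 0.0441 = 0.011025, 1/4 · 0.041649 = 0.010412; summing to 0.02802.
Therefore the posterior P(jar A | data) = (0.0021882) / (0.02802) = 0.078095.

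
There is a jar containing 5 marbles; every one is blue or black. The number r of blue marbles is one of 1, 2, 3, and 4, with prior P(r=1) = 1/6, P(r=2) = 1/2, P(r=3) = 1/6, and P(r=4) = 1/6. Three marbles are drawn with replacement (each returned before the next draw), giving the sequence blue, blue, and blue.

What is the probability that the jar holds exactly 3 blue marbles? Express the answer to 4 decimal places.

0.2328

Compute the likelihood of the observed sequence for each case: P(data | r = 1) = (1/5)(1/5)(1/5) = 1/125; P(data | r = 2) = (2/5)(2/5)(2/5) = 8/125; P(data | r = 3) = (3/5)(3/5)(3/5) = 27/125; P(data | r = 4) = (4/5)(4/5)(4/5) = 64/125.
The prior-weighted likelihoods are 1/6 · 1/125 = 1/750, 1/2 · 8/125 = 4/125, 1/6 · 27/125 = 9/250, 1/6 · 64/125 = 32/375; summing to 58/375.
By Bayes' rule, P(r = 3 | data) = (9/250) / (58/375) = 27/116.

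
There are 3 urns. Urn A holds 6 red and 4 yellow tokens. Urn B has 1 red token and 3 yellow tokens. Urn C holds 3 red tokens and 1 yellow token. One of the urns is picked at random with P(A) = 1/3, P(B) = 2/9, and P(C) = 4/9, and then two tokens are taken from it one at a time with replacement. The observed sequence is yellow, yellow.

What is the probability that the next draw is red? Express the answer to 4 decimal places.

The likelihood of the observed sequence under each hypothesis: P(data | urn A) = (4/10)(4/10) = 0.16; P(data | urn B) = (3/4)(3/4) = 0.5625; P(data | urn C) = (1/4)(1/4) = 0.0625.
Multiplying each by its prior: 1/3 · 0.16 = 0.053333, 2/9 · 0.5625 = 0.125, 4/9 · 0.0625 = 0.027778; these sum to 0.20611.
Normalising, the posterior is P(urn A | data) = 0.25876, P(urn B | data) = 0.60647, P(urn C | data) = 0.13477.
The predictive probability is P(red next | data) = (3/5)(0.25876) + (1/4)(0.60647) + (3/4)(0.13477) = 0.40795.

0.4080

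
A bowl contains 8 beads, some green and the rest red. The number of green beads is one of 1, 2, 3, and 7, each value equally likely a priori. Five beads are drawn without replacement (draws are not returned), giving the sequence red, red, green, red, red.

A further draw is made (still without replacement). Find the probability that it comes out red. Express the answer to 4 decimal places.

Under each hypothesis, the probability of the observed sequence is: P(data | r = 1) = (7/8)(6/7)(1/6)(5/5)(4/4) = 1/8; P(data | r = 2) = (6/8)(5/7)(2/6)(4/5)(3/4) = 3/28; P(data | r = 3) = (5/8)(4/7)(3/6)(3/5)(2/4) = 3/56; P(data | r = 7) = (1/8)(0/7) = 0.
Multiplying each by its prior: 1/4 · 1/8 = 1/32, 1/4 · 3/28 = 3/112, 1/4 · 3/56 = 3/224, 1/4 · 0 = 0; with total 1/14.
The posterior is then P(r = 1 | data) = 7/16, P(r = 2 | data) = 3/8, P(r = 3 | data) = 3/16, P(r = 7 | data) = 0.
The predictive probability is P(red next | data) = (1)(7/16) + (2/3)(3/8) + (1/3)(3/16) = 3/4.

0.7500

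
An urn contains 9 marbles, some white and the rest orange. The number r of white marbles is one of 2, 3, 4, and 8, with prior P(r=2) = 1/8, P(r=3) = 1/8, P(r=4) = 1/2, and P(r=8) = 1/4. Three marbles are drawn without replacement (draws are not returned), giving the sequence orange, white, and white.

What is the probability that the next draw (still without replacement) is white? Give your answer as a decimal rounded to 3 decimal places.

0.493

Under each hypothesis, the probability of the observed sequence is: P(data | r = 2) = (7/9)(2/8)(1/7) = 1/36; P(data | r = 3) = (6/9)(3/8)(2/7) = 1/14; P(data | r = 4) = (5/9)(4/8)(3/7) = 5/42; P(data | r = 8) = (1/9)(8/8)(7/7) = 1/9.
Multiplying each by its prior: 1/8 · 1/36 = 1/288, 1/8 · 1/14 = 1/112, 1/2 · 5/42 = 5/84, 1/4 · 1/9 = 1/36; summing to 67/672.
The posterior is then P(r = 2 | data) = 7/201, P(r = 3 | data) = 6/67, P(r = 4 | data) = 40/67, P(r = 8 | data) = 56/201.
Averaging over the posterior, P(white next | data) = (0)(7/201) + (1/6)(6/67) + (1/3)(40/67) + (1)(56/201) = 33/67.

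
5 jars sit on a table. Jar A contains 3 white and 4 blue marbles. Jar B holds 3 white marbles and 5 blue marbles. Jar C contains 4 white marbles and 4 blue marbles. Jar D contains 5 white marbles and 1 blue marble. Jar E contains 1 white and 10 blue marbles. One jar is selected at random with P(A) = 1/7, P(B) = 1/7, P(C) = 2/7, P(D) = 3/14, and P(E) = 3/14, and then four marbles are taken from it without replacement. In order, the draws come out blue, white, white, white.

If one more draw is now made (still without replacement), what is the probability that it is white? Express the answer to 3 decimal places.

0.678

Under each hypothesis, the probability of the observed sequence is: P(data | jar A) = (4/7)(3/6)(2/5)(1/4) = 1/35; P(data | jar B) = (5/8)(3/7)(2/6)(1/5) = 1/56; P(data | jar C) = (4/8)(4/7)(3/6)(2/5) = 2/35; P(data | jar D) = (1/6)(5/5)(4/4)(3/3) = 1/6; P(data | jar E) = (10/11)(1/10)(0/9) = 0.
Multiplying each by its prior: 1/7 · 1/35 = 1/245, 1/7 · 1/56 = 1/392, 2/7 · 2/35 = 4/245, 3/14 · 1/6 = 1/28, 3/14 · 0 = 0; summing to 23/392.
Dividing through by the total gives posterior P(jar A | data) = 8/115, P(jar B | data) = 1/23, P(jar C | data) = 32/115, P(jar D | data) = 14/23, P(jar E | data) = 0.
Averaging over the posterior, P(white next | data) = (0)(8/115) + (0)(1/23) + (1/4)(32/115) + (1)(14/23) = 78/115.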